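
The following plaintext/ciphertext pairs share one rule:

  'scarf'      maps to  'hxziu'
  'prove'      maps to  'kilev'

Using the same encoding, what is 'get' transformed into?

tvg

This is the alphabet-reversal cipher (Atbash): a becomes z, b becomes y, etc.
On get: g↔t, e↔v, t↔g.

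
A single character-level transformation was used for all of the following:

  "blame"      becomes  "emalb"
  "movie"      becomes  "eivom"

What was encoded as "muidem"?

medium

The output letters match the input read backwards: blame reversed is emalb. It's just the letters in reverse order.
Undoing it on muidem: then reverse → medium.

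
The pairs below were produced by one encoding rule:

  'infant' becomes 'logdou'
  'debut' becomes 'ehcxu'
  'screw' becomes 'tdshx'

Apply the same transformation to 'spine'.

The rule splits by letter class: vowels +3, consonants +1.
For spine: s(cons)+1=t, p(cons)+1=q, i(vowel)+3=l, n(cons)+1=o, e(vowel)+3=h.

tqloh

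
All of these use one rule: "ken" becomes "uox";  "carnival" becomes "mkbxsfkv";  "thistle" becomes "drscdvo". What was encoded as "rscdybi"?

history

Compare letters: k→u is +10, e→o is +10, n→x is +10 — a constant shift. It's a constant shift of +10 (ROT10).
Reversing it on rscdybi: r−10=h, s−10=i, c−10=s, d−10=t, y−10=o, b−10=r, i−10=y.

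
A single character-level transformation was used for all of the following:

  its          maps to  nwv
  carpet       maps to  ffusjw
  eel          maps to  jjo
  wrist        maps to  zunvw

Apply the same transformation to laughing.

The rule splits by letter class: vowels +5, consonants +3.
On laughing: l(cons)+3=o, a(vowel)+5=f, u(vowel)+5=z, g(cons)+3=j, h(cons)+3=k, i(vowel)+5=n, n(cons)+3=q, g(cons)+3=j.

ofzjknqj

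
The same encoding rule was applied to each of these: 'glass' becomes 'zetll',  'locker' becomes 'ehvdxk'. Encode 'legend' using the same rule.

exzxgw

Compare letters: g→z is +19, l→e is +19, a→t is +19 — a constant shift. It's a constant shift of +19 (ROT19).
For legend: l+19=e, e+19=x, g+19=z, e+19=x, n+19=g, d+19=w.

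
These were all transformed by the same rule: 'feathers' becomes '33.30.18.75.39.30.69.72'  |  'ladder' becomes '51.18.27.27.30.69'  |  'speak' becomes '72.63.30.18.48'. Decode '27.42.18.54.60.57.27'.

diamond

The formula is n = 3×(alphabet index, a=1) + 15.
Undoing it on 27.42.18.54.60.57.27: 27→(27−15)÷3=4=d, 42→(42−15)÷3=9=i, 18→(18−15)÷3=1=a, 54→(54−15)÷3=13=m, 60→(60−15)÷3=15=o, 57→(57−15)÷3=14=n, 27→(27−15)÷3=4=d.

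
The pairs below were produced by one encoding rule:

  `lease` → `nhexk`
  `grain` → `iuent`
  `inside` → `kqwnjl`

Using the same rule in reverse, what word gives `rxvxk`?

purse

The shift increases by 1 at each position, starting from +2: 2, 3, 4, ….
Undoing it on rxvxk: r−2=p, x−3=u, v−4=r, x−5=s, k−6=e.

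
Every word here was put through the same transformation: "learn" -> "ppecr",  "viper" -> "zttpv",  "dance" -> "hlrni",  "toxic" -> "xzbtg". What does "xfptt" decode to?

Shifts by position in learn: pos 0: l→p (+4), pos 1: e→p (+11), pos 2: a→e (+4), pos 3: r→c (+11) — repeating every 2. The shifts repeat in a cycle of length 2: positions 0,1,… shift by +4, +11, then the pattern repeats.
Undoing it on xfptt: x−4=t, f−11=u, p−4=l, t−11=i, t−4=p.

tulip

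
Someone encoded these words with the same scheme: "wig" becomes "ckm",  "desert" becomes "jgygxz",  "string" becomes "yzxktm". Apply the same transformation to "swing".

The shift depends on letter class: consonant w→c is +6, but vowel i→k is +2. Vowels shift forward by 2 and consonants shift forward by 6.
For swing: s(cons)+6=y, w(cons)+6=c, i(vowel)+2=k, n(cons)+6=t, g(cons)+6=m.

ycktm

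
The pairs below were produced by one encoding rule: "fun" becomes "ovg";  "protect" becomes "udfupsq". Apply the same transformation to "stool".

The output letters match the input read backwards, each shifted +1: fun reversed is nuf. The word is reversed, then every letter is shifted forward by 1.
Applying it to stool: reverse → loots; then shift: l+1=m, o+1=p, o+1=p, t+1=u, s+1=t.

mpput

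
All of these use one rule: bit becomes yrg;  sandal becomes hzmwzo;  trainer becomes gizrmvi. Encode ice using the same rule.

rxv

Letters are reflected about the middle of the alphabet (position → 25−position): Atbash.
For ice: i↔r, c↔x, e↔v.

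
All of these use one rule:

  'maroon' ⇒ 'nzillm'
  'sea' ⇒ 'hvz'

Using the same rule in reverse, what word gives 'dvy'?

Each pair mirrors across the alphabet (m↔n, a↔z, r↔i): positions sum to 25. Letters are reflected about the middle of the alphabet (position → 25−position): Atbash.
Decoding dvy: d↔w, v↔e, y↔b.

web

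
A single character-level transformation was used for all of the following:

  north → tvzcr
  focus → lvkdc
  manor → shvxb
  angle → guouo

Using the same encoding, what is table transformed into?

In north: n→t is +6, o→v is +7, r→z is +8, t→c is +9 — the shift increases by 1 each position. Each letter shifts forward by (position + 6), i.e. 6, 7, 8, … — the shift grows by one for each successive letter.
Applying it to table: t+6=z, a+7=h, b+8=j, l+9=u, e+10=o.

zhjuo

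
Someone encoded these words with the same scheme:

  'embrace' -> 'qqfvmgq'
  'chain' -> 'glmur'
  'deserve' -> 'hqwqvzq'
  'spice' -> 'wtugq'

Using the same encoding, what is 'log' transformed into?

pak

The shift depends on letter class: consonant m→q is +4, but vowel e→q is +12. Two shifts are in play — +12 for a/e/i/o/u, +4 for every other letter.
For log: l(cons)+4=p, o(vowel)+12=a, g(cons)+4=k.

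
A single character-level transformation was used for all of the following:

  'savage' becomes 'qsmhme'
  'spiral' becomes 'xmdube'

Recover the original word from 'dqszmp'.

danger

The output letters match the input read backwards, each shifted +12: savage reversed is egavas. Read the word backwards and shift each letter +12.
Reversing it on dqszmp: shift back: d−12=r, q−12=e, s−12=g, z−12=n, m−12=a, p−12=d → regnad; then reverse → danger.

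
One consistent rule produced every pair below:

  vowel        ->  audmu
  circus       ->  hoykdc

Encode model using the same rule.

rukmu

Each letter shifts forward by (position + 5), i.e. 5, 6, 7, … — the shift grows by one for each successive letter.
On model: m+5=r, o+6=u, d+7=k, e+8=m, l+9=u.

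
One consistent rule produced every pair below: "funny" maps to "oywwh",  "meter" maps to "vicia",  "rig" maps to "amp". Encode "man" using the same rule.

vew

The shift depends on letter class: consonant f→o is +9, but vowel u→y is +4. Vowels shift forward by 4 and consonants shift forward by 9.
For man: m(cons)+9=v, a(vowel)+4=e, n(cons)+9=w.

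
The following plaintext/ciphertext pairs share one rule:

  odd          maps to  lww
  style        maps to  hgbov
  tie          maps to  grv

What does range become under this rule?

izmtv

Each pair mirrors across the alphabet (o↔l, d↔w, d↔w): positions sum to 25. Each letter is replaced by its mirror in the alphabet: a↔z, b↔y, c↔x, and so on (the Atbash cipher).
On range: r↔i, a↔z, n↔m, g↔t, e↔v.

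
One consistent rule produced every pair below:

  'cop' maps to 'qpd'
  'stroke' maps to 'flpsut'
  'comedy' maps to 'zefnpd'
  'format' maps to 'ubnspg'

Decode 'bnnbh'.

gamma

The output letters match the input read backwards, each shifted +1: cop reversed is poc. Read the word backwards and shift each letter +1.
Undoing it on bnnbh: shift back: b−1=a, n−1=m, n−1=m, b−1=a, h−1=g → ammag; then reverse → gamma.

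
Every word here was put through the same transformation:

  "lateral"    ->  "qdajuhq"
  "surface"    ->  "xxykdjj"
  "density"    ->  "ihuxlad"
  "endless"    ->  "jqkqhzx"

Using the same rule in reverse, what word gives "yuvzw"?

trout

Shifts by position in lateral: pos 0: l→q (+5), pos 1: a→d (+3), pos 2: t→a (+7), pos 3: e→j (+5), pos 4: r→u (+3), pos 5: a→h (+7) — repeating every 3. A repeating key of period 3 is used — shifts +5, +3, +7 over and over.
Undoing it on yuvzw: y−5=t, u−3=r, v−7=o, z−5=u, w−3=t.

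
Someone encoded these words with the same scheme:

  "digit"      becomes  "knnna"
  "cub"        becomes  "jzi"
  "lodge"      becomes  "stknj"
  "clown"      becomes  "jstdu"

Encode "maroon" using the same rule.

The rule splits by letter class: vowels +5, consonants +7.
Applying it to maroon: m(cons)+7=t, a(vowel)+5=f, r(cons)+7=y, o(vowel)+5=t, o(vowel)+5=t, n(cons)+7=u.

tfyttu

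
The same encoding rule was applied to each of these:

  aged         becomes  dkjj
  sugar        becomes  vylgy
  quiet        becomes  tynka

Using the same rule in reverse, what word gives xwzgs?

usual

Letter i (0-indexed) is shifted by i+3, so successive shifts are 3, 4, 5, ….
Undoing it on xwzgs: x−3=u, w−4=s, z−5=u, g−6=a, s−7=l.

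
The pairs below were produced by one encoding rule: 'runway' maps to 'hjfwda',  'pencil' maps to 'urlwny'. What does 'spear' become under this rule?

The output letters match the input read backwards, each shifted +9: runway reversed is yawnur. The word is reversed, then every letter is shifted forward by 9.
Applying it to spear: reverse → raeps; then shift: r+9=a, a+9=j, e+9=n, p+9=y, s+9=b.

ajnyb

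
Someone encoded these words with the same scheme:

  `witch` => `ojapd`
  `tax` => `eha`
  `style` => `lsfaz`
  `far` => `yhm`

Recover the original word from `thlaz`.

steam

The output letters match the input read backwards, each shifted +7: witch reversed is hctiw. The word is reversed, then every letter is shifted forward by 7.
Decoding thlaz: shift back: t−7=m, h−7=a, l−7=e, a−7=t, z−7=s → maets; then reverse → steam.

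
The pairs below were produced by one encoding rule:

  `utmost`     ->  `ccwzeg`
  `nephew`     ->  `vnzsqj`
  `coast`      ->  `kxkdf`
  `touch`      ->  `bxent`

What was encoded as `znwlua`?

remain

Letter i (0-indexed) is shifted by i+8, so successive shifts are 8, 9, 10, ….
Decoding znwlua: z−8=r, n−9=e, w−10=m, l−11=a, u−12=i, a−13=n.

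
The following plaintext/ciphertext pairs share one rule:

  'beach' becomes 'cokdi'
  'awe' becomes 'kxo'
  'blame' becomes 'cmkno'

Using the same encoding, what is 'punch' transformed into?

qeodi

The shift depends on letter class: consonant b→c is +1, but vowel e→o is +10. Vowels shift forward by 10 and consonants shift forward by 1.
On punch: p(cons)+1=q, u(vowel)+10=e, n(cons)+1=o, c(cons)+1=d, h(cons)+1=i.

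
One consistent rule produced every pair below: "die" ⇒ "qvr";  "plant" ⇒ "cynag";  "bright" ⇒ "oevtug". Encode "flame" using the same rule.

synzr

Compare letters: d→q is +13, i→v is +13, e→r is +13 — a constant shift. It's a constant shift of +13 (ROT13).
Applying it to flame: f+13=s, l+13=y, a+13=n, m+13=z, e+13=r.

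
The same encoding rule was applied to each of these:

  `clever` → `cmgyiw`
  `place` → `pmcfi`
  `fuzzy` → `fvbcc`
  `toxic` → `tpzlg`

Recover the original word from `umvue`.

Letter i (0-indexed) is shifted by i+0, so successive shifts are 0, 1, 2, ….
Undoing it on umvue: u−0=u, m−1=l, v−2=t, u−3=r, e−4=a.

ultra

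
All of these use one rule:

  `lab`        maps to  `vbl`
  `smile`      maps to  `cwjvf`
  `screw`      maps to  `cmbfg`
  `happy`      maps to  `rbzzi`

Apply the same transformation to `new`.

The shift depends on letter class: consonant l→v is +10, but vowel a→b is +1. Two shifts are in play — +1 for a/e/i/o/u, +10 for every other letter.
Applying it to new: n(cons)+10=x, e(vowel)+1=f, w(cons)+10=g.

xfg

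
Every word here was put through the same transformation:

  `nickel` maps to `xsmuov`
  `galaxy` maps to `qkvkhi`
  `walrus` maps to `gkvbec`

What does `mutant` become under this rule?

Compare letters: n→x is +10, i→s is +10, c→m is +10 — a constant shift. Each letter is shifted forward by 10 in the alphabet (a Caesar shift of +10).
Applying it to mutant: m+10=w, u+10=e, t+10=d, a+10=k, n+10=x, t+10=d.

wedkxd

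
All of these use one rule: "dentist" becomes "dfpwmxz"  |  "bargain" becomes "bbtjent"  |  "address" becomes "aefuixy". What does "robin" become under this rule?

rpdlr

Letter i (0-indexed) is shifted by i+0, so successive shifts are 0, 1, 2, ….
For robin: r+0=r, o+1=p, b+2=d, i+3=l, n+4=r.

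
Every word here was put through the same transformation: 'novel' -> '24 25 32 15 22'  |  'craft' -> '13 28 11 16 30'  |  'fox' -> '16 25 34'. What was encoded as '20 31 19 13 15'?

juice

n is letter #14 and maps to 24: an offset of 10. Each letter is replaced by its alphabet position (a=1..z=26) + 10.
Reversing it on 20 31 19 13 15: 20→(20−10)÷1=10=j, 31→(31−10)÷1=21=u, 19→(19−10)÷1=9=i, 13→(13−10)÷1=3=c, 15→(15−10)÷1=5=e.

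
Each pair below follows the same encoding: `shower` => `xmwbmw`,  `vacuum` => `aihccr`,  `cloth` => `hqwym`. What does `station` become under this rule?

The shift depends on letter class: consonant s→x is +5, but vowel o→w is +8. Two shifts are in play — +8 for a/e/i/o/u, +5 for every other letter.
On station: s(cons)+5=x, t(cons)+5=y, a(vowel)+8=i, t(cons)+5=y, i(vowel)+8=q, o(vowel)+8=w, n(cons)+5=s.

xyiyqws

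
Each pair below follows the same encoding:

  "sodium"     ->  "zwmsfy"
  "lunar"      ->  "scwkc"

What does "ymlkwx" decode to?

In sodium: s→z is +7, o→w is +8, d→m is +9, i→s is +10 — the shift increases by 1 each position. The shift increases by 1 at each position, starting from +7: 7, 8, 9, ….
Decoding ymlkwx: y−7=r, m−8=e, l−9=c, k−10=a, w−11=l, x−12=l.

recall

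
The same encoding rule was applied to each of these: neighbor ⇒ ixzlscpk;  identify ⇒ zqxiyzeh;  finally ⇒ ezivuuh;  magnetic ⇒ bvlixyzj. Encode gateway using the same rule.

lvyxtvh

n(13)→i(8) and e(4)→x(23) fit y≡7x+21 (mod 26); the inverse of 7 mod 26 is 15. Each letter's alphabet position (a=0..z=25) is mapped through 7·x+21 mod 26 — an affine cipher.
For gateway: g(6)→7·6+21≡11=l; a(0)→7·0+21≡21=v; t(19)→7·19+21≡24=y; e(4)→7·4+21≡23=x; w(22)→7·22+21≡19=t; a(0)→7·0+21≡21=v; y(24)→7·24+21≡7=h (all mod 26).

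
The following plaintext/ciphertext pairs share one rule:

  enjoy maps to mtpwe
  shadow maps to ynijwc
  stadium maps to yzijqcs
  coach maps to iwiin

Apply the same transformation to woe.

The shift depends on letter class: consonant n→t is +6, but vowel e→m is +8. Two shifts are in play — +8 for a/e/i/o/u, +6 for every other letter.
For woe: w(cons)+6=c, o(vowel)+8=w, e(vowel)+8=m.

cwm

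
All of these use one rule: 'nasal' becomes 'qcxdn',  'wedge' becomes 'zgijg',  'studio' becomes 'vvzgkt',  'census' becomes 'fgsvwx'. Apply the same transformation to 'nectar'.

qghwcw

Shifts by position in nasal: pos 0: n→q (+3), pos 1: a→c (+2), pos 2: s→x (+5), pos 3: a→d (+3), pos 4: l→n (+2) — repeating every 3. A repeating key of period 3 is used — shifts +3, +2, +5 over and over.
For nectar: n+3=q, e+2=g, c+5=h, t+3=w, a+2=c, r+5=w.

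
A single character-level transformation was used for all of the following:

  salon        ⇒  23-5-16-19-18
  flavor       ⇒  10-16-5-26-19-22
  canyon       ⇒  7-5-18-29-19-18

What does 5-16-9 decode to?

ale

s is letter #19 and maps to 23: an offset of 4. The number is (letter's place in the alphabet, a=1) + 4.
Decoding 5-16-9: 5→(5−4)÷1=1=a, 16→(16−4)÷1=12=l, 9→(9−4)÷1=5=e.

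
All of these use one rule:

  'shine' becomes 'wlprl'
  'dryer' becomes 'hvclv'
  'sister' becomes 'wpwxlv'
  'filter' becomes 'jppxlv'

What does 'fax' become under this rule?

The rule splits by letter class: vowels +7, consonants +4.
Applying it to fax: f(cons)+4=j, a(vowel)+7=h, x(cons)+4=b.

jhb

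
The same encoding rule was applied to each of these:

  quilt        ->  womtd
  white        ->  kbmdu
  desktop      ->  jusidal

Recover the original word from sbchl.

sharp

Treating letters as 0–25, the rule is x ↦ 11x + 2 (mod 26).
Reversing it on sbchl: s(18)→19·(18−2)≡18=s; b(1)→19·(1−2)≡7=h; c(2)→19·(2−2)≡0=a; h(7)→19·(7−2)≡17=r; l(11)→19·(11−2)≡15=p (all mod 26).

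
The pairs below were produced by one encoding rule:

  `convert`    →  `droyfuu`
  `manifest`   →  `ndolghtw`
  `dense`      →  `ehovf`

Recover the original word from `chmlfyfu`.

believer

Shifts by position in convert: pos 0: c→d (+1), pos 1: o→r (+3), pos 2: n→o (+1), pos 3: v→y (+3) — repeating every 2. It's a Vigenère-style cipher with numeric key [1,3]: position i shifts by key[i mod 2].
Undoing it on chmlfyfu: c−1=b, h−3=e, m−1=l, l−3=i, f−1=e, y−3=v, f−1=e, u−3=r.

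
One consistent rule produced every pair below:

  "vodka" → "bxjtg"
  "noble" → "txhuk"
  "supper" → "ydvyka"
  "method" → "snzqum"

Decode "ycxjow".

Shifts by position in vodka: pos 0: v→b (+6), pos 1: o→x (+9), pos 2: d→j (+6), pos 3: k→t (+9) — repeating every 2. A repeating key of period 2 is used — shifts +6, +9 over and over.
Reversing it on ycxjow: y−6=s, c−9=t, x−6=r, j−9=a, o−6=i, w−9=n.

strain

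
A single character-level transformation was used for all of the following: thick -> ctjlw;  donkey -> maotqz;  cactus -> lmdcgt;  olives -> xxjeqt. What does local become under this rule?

uadjx

A repeating key of period 3 is used — shifts +9, +12, +1 over and over.
On local: l+9=u, o+12=a, c+1=d, a+9=j, l+12=x.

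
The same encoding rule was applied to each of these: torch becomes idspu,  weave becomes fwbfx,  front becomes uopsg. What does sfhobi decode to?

hanger

The output letters match the input read backwards, each shifted +1: torch reversed is hcrot. Two steps: reverse the string, then apply a Caesar shift of +1.
Reversing it on sfhobi: shift back: s−1=r, f−1=e, h−1=g, o−1=n, b−1=a, i−1=h → regnah; then reverse → hanger.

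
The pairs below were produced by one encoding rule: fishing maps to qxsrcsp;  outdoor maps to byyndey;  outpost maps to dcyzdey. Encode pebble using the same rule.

ovlloz

The output letters match the input read backwards, each shifted +10: fishing reversed is gnihsif. Read the word backwards and shift each letter +10.
On pebble: reverse → elbbep; then shift: e+10=o, l+10=v, b+10=l, b+10=l, e+10=o, p+10=z.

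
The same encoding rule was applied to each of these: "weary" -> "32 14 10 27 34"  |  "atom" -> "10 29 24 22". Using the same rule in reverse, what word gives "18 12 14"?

w is letter #23 and maps to 32: an offset of 9. Letters become their 1-based position plus 9 (so a→10, b→11, …).
Decoding 18 12 14: 18→(18−9)÷1=9=i, 12→(12−9)÷1=3=c, 14→(14−9)÷1=5=e.

ice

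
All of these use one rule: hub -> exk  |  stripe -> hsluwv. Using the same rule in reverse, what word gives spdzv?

swamp

Two steps: reverse the string, then apply a Caesar shift of +3.
Reversing it on spdzv: shift back: s−3=p, p−3=m, d−3=a, z−3=w, v−3=s → pmaws; then reverse → swamp.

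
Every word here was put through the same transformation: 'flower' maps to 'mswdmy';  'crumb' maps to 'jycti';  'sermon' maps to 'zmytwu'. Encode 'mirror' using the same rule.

tqyywy

The shift depends on letter class: consonant f→m is +7, but vowel o→w is +8. Vowels shift forward by 8 and consonants shift forward by 7.
Applying it to mirror: m(cons)+7=t, i(vowel)+8=q, r(cons)+7=y, r(cons)+7=y, o(vowel)+8=w, r(cons)+7=y.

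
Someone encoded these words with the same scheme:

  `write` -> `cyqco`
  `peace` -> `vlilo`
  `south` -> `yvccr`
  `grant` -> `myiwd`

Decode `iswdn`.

cloud

In write: w→c is +6, r→y is +7, i→q is +8, t→c is +9 — the shift increases by 1 each position. Each letter shifts forward by (position + 6), i.e. 6, 7, 8, … — the shift grows by one for each successive letter.
Reversing it on iswdn: i−6=c, s−7=l, w−8=o, d−9=u, n−10=d.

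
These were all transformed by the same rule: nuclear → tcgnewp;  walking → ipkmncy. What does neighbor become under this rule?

tqdjikgp

The output letters match the input read backwards, each shifted +2: nuclear reversed is raelcun. Two steps: reverse the string, then apply a Caesar shift of +2.
Applying it to neighbor: reverse → robhgien; then shift: r+2=t, o+2=q, b+2=d, h+2=j, g+2=i, i+2=k, e+2=g, n+2=p.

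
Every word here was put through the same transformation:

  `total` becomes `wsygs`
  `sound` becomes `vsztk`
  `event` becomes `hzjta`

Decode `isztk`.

In total: t→w is +3, o→s is +4, t→y is +5, a→g is +6 — the shift increases by 1 each position. The shift increases by 1 at each position, starting from +3: 3, 4, 5, ….
Reversing it on isztk: i−3=f, s−4=o, z−5=u, t−6=n, k−7=d.

found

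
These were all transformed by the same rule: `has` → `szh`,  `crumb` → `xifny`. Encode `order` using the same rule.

Each pair mirrors across the alphabet (h↔s, a↔z, s↔h): positions sum to 25. Each letter is replaced by its mirror in the alphabet: a↔z, b↔y, c↔x, and so on (the Atbash cipher).
On order: o↔l, r↔i, d↔w, e↔v, r↔i.

liwvi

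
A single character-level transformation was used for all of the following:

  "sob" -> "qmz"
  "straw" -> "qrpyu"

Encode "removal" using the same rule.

Compare letters: s→q is +24, o→m is +24, b→z is +24 — a constant shift. Each letter is shifted forward by 24 in the alphabet (a Caesar shift of +24).
Applying it to removal: r+24=p, e+24=c, m+24=k, o+24=m, v+24=t, a+24=y, l+24=j.

pckmtyj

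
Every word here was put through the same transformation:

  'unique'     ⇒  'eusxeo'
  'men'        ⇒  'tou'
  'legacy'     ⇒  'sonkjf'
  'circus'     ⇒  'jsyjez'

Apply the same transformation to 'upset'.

The shift depends on letter class: consonant n→u is +7, but vowel u→e is +10. The rule splits by letter class: vowels +10, consonants +7.
For upset: u(vowel)+10=e, p(cons)+7=w, s(cons)+7=z, e(vowel)+10=o, t(cons)+7=a.

ewzoa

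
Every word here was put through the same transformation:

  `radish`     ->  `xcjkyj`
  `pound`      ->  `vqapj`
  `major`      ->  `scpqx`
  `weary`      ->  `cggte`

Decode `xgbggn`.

reveal

It's a Vigenère-style cipher with numeric key [6,2]: position i shifts by key[i mod 2].
Reversing it on xgbggn: x−6=r, g−2=e, b−6=v, g−2=e, g−6=a, n−2=l.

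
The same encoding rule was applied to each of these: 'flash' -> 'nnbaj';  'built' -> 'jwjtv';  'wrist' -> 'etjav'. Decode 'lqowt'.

donor

Shifts by position in flash: pos 0: f→n (+8), pos 1: l→n (+2), pos 2: a→b (+1), pos 3: s→a (+8), pos 4: h→j (+2) — repeating every 3. It's a Vigenère-style cipher with numeric key [8,2,1]: position i shifts by key[i mod 3].
Decoding lqowt: l−8=d, q−2=o, o−1=n, w−8=o, t−2=r.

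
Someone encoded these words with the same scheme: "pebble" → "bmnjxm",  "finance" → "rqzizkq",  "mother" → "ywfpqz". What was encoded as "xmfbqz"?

letter

It's a Vigenère-style cipher with numeric key [12,8]: position i shifts by key[i mod 2].
Undoing it on xmfbqz: x−12=l, m−8=e, f−12=t, b−8=t, q−12=e, z−8=r.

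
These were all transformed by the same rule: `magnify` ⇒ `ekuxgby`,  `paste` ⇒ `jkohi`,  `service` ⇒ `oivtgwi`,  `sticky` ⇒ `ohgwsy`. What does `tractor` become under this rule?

m(12)→e(4) and a(0)→k(10) fit y≡19x+10 (mod 26); the inverse of 19 mod 26 is 11. Treating letters as 0–25, the rule is x ↦ 19x + 10 (mod 26).
For tractor: t(19)→19·19+10≡7=h; r(17)→19·17+10≡21=v; a(0)→19·0+10≡10=k; c(2)→19·2+10≡22=w; t(19)→19·19+10≡7=h; o(14)→19·14+10≡16=q; r(17)→19·17+10≡21=v (all mod 26).

hvkwhqv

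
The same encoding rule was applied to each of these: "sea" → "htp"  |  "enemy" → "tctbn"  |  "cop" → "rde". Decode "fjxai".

quilt

Every letter moves 15 places later in the alphabet, wrapping around z→a.
Decoding fjxai: f−15=q, j−15=u, x−15=i, a−15=l, i−15=t.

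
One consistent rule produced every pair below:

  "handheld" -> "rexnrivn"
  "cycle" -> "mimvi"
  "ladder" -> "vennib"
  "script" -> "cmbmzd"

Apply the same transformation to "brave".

lbefi

The shift depends on letter class: consonant h→r is +10, but vowel a→e is +4. The rule splits by letter class: vowels +4, consonants +10.
On brave: b(cons)+10=l, r(cons)+10=b, a(vowel)+4=e, v(cons)+10=f, e(vowel)+4=i.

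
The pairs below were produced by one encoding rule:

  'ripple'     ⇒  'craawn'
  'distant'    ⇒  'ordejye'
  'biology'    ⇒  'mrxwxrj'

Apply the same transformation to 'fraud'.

Vowels shift forward by 9 and consonants shift forward by 11.
For fraud: f(cons)+11=q, r(cons)+11=c, a(vowel)+9=j, u(vowel)+9=d, d(cons)+11=o.

qcjdo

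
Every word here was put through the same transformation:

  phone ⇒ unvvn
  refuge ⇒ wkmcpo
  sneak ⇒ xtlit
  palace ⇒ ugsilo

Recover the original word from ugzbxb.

In phone: p→u is +5, h→n is +6, o→v is +7, n→v is +8 — the shift increases by 1 each position. The shift increases by 1 at each position, starting from +5: 5, 6, 7, ….
Reversing it on ugzbxb: u−5=p, g−6=a, z−7=s, b−8=t, x−9=o, b−10=r.

pastor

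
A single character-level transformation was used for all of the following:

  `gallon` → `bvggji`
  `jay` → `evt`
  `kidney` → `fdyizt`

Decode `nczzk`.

Compare letters: g→b is +21, a→v is +21, l→g is +21 — a constant shift. Each letter is shifted forward by 21 in the alphabet (a Caesar shift of +21).
Decoding nczzk: n−21=s, c−21=h, z−21=e, z−21=e, k−21=p.

sheep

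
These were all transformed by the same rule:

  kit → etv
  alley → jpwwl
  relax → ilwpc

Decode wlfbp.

The output letters match the input read backwards, each shifted +11: kit reversed is tik. The word is reversed, then every letter is shifted forward by 11.
Undoing it on wlfbp: shift back: w−11=l, l−11=a, f−11=u, b−11=q, p−11=e → lauqe; then reverse → equal.

equal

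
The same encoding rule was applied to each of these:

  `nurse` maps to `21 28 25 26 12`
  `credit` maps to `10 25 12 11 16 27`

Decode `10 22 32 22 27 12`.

coyote

Each letter is replaced by its alphabet position (a=1..z=26) + 7.
Reversing it on 10 22 32 22 27 12: 10→(10−7)÷1=3=c, 22→(22−7)÷1=15=o, 32→(32−7)÷1=25=y, 22→(22−7)÷1=15=o, 27→(27−7)÷1=20=t, 12→(12−7)÷1=5=e.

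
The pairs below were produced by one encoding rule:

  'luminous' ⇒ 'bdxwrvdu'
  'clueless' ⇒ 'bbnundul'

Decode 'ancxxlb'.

The word is reversed, then every letter is shifted forward by 9.
Decoding ancxxlb: shift back: a−9=r, n−9=e, c−9=t, x−9=o, x−9=o, l−9=c, b−9=s → retoocs; then reverse → scooter.

scooter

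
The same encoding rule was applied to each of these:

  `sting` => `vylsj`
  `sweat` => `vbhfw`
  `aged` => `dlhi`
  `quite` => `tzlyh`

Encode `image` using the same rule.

lrdlh

Shifts by position in sting: pos 0: s→v (+3), pos 1: t→y (+5), pos 2: i→l (+3), pos 3: n→s (+5) — repeating every 2. It's a Vigenère-style cipher with numeric key [3,5]: position i shifts by key[i mod 2].
Applying it to image: i+3=l, m+5=r, a+3=d, g+5=l, e+3=h.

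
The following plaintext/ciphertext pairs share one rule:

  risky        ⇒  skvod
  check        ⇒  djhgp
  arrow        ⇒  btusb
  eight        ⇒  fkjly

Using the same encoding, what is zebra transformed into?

agevf

In risky: r→s is +1, i→k is +2, s→v is +3, k→o is +4 — the shift increases by 1 each position. Letter i (0-indexed) is shifted by i+1, so successive shifts are 1, 2, 3, ….
On zebra: z+1=a, e+2=g, b+3=e, r+4=v, a+5=f.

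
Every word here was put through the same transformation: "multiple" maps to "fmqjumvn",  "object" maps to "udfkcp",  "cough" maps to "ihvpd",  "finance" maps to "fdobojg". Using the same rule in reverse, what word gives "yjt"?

six

The output letters match the input read backwards, each shifted +1: multiple reversed is elpitlum. The word is reversed, then every letter is shifted forward by 1.
Decoding yjt: shift back: y−1=x, j−1=i, t−1=s → xis; then reverse → six.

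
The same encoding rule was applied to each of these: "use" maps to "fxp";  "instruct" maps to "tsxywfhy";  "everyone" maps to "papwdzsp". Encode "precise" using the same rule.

The shift depends on letter class: consonant s→x is +5, but vowel u→f is +11. Vowels shift forward by 11 and consonants shift forward by 5.
For precise: p(cons)+5=u, r(cons)+5=w, e(vowel)+11=p, c(cons)+5=h, i(vowel)+11=t, s(cons)+5=x, e(vowel)+11=p.

uwphtxp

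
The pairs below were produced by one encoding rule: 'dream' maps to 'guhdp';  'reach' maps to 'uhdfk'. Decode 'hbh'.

eye

Compare letters: d→g is +3, r→u is +3, e→h is +3 — a constant shift. Each letter is shifted forward by 3 in the alphabet (a Caesar shift of +3).
Decoding hbh: h−3=e, b−3=y, h−3=e.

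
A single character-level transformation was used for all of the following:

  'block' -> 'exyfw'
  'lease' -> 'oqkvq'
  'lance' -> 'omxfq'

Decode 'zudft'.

witch

A repeating key of period 3 is used — shifts +3, +12, +10 over and over.
Undoing it on zudft: z−3=w, u−12=i, d−10=t, f−3=c, t−12=h.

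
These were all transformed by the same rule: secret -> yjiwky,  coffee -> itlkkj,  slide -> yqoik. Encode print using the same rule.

The shifts repeat in a cycle of length 2: positions 0,1,… shift by +6, +5, then the pattern repeats.
On print: p+6=v, r+5=w, i+6=o, n+5=s, t+6=z.

vwosz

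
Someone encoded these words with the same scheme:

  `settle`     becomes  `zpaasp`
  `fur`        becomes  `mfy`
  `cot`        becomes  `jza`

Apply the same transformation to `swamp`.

zdltw

The shift depends on letter class: consonant s→z is +7, but vowel e→p is +11. The rule splits by letter class: vowels +11, consonants +7.
Applying it to swamp: s(cons)+7=z, w(cons)+7=d, a(vowel)+11=l, m(cons)+7=t, p(cons)+7=w.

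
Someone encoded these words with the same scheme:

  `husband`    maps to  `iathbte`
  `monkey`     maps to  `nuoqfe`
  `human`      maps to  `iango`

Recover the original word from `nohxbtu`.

Shifts by position in husband: pos 0: h→i (+1), pos 1: u→a (+6), pos 2: s→t (+1), pos 3: b→h (+6) — repeating every 2. The shifts repeat in a cycle of length 2: positions 0,1,… shift by +1, +6, then the pattern repeats.
Undoing it on nohxbtu: n−1=m, o−6=i, h−1=g, x−6=r, b−1=a, t−6=n, u−1=t.

migrant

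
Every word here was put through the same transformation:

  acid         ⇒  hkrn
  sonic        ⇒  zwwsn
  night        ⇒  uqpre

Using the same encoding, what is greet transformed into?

In acid: a→h is +7, c→k is +8, i→r is +9, d→n is +10 — the shift increases by 1 each position. Letter i (0-indexed) is shifted by i+7, so successive shifts are 7, 8, 9, ….
On greet: g+7=n, r+8=z, e+9=n, e+10=o, t+11=e.

nznoe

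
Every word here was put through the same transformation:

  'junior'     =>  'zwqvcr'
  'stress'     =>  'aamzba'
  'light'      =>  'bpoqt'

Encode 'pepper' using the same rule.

Two steps: reverse the string, then apply a Caesar shift of +8.
Applying it to pepper: reverse → reppep; then shift: r+8=z, e+8=m, p+8=x, p+8=x, e+8=m, p+8=x.

zmxxmx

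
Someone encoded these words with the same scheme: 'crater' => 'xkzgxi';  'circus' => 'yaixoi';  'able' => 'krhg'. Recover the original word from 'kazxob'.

virtue

Read the word backwards and shift each letter +6.
Reversing it on kazxob: shift back: k−6=e, a−6=u, z−6=t, x−6=r, o−6=i, b−6=v → eutriv; then reverse → virtue.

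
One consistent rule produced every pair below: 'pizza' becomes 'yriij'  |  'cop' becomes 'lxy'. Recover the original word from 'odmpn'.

Compare letters: p→y is +9, i→r is +9, z→i is +9 — a constant shift. Each letter is shifted forward by 9 in the alphabet (a Caesar shift of +9).
Reversing it on odmpn: o−9=f, d−9=u, m−9=d, p−9=g, n−9=e.

fudge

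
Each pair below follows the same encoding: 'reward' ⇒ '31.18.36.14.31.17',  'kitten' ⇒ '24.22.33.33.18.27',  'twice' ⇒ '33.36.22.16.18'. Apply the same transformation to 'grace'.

20.31.14.16.18

r is letter #18 and maps to 31: an offset of 13. Letters become their 1-based position plus 13 (so a→14, b→15, …).
For grace: g=7→20, r=18→31, a=1→14, c=3→16, e=5→18.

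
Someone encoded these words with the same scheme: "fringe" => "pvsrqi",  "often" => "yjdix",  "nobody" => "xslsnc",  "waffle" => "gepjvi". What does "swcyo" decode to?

issue

Shifts by position in fringe: pos 0: f→p (+10), pos 1: r→v (+4), pos 2: i→s (+10), pos 3: n→r (+4) — repeating every 2. A repeating key of period 2 is used — shifts +10, +4 over and over.
Undoing it on swcyo: s−10=i, w−4=s, c−10=s, y−4=u, o−10=e.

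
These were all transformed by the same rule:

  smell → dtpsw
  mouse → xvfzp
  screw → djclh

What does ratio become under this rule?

chepz

Shifts by position in smell: pos 0: s→d (+11), pos 1: m→t (+7), pos 2: e→p (+11), pos 3: l→s (+7) — repeating every 2. It's a Vigenère-style cipher with numeric key [11,7]: position i shifts by key[i mod 2].
Applying it to ratio: r+11=c, a+7=h, t+11=e, i+7=p, o+11=z.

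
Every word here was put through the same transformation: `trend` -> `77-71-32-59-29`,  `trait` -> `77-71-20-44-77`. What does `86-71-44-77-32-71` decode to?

The formula is n = 3×(alphabet index, a=1) + 17.
Reversing it on 86-71-44-77-32-71: 86→(86−17)÷3=23=w, 71→(71−17)÷3=18=r, 44→(44−17)÷3=9=i, 77→(77−17)÷3=20=t, 32→(32−17)÷3=5=e, 71→(71−17)÷3=18=r.

writer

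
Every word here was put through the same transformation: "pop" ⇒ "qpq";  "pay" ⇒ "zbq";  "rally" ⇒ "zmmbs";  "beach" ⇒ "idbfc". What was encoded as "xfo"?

The output letters match the input read backwards, each shifted +1: pop reversed is pop. Two steps: reverse the string, then apply a Caesar shift of +1.
Undoing it on xfo: shift back: x−1=w, f−1=e, o−1=n → wen; then reverse → new.

new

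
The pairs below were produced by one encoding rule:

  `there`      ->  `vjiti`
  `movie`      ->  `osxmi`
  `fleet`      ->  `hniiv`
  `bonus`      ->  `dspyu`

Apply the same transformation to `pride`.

The shift depends on letter class: consonant t→v is +2, but vowel e→i is +4. Vowels shift forward by 4 and consonants shift forward by 2.
Applying it to pride: p(cons)+2=r, r(cons)+2=t, i(vowel)+4=m, d(cons)+2=f, e(vowel)+4=i.

rtmfi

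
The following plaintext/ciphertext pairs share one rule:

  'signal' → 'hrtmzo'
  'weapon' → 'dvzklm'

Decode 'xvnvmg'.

This is the alphabet-reversal cipher (Atbash): a becomes z, b becomes y, etc.
Reversing it on xvnvmg: x↔c, v↔e, n↔m, v↔e, m↔n, g↔t.

cement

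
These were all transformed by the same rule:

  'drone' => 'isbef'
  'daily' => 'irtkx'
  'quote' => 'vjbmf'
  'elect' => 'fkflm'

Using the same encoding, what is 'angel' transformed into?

rezfk

d(3)→i(8) and r(17)→s(18) fit y≡23x+17 (mod 26); the inverse of 23 mod 26 is 17. This is an affine cipher: with a=0,…,z=25, each position x becomes (23x+17) mod 26.
For angel: a(0)→23·0+17≡17=r; n(13)→23·13+17≡4=e; g(6)→23·6+17≡25=z; e(4)→23·4+17≡5=f; l(11)→23·11+17≡10=k (all mod 26).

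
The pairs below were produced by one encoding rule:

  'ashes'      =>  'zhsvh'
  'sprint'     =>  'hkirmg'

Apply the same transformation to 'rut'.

Each pair mirrors across the alphabet (a↔z, s↔h, h↔s): positions sum to 25. This is the alphabet-reversal cipher (Atbash): a becomes z, b becomes y, etc.
On rut: r↔i, u↔f, t↔g.

ifg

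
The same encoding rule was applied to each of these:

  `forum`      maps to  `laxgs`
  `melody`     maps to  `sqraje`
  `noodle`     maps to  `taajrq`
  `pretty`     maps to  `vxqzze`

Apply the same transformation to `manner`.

smttqx

The rule splits by letter class: vowels +12, consonants +6.
On manner: m(cons)+6=s, a(vowel)+12=m, n(cons)+6=t, n(cons)+6=t, e(vowel)+12=q, r(cons)+6=x.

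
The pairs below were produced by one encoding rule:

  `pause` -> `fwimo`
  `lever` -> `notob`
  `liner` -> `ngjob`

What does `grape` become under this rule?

p(15)→f(5) and a(0)→w(22) fit y≡11x+22 (mod 26); the inverse of 11 mod 26 is 19. Treating letters as 0–25, the rule is x ↦ 11x + 22 (mod 26).
Applying it to grape: g(6)→11·6+22≡10=k; r(17)→11·17+22≡1=b; a(0)→11·0+22≡22=w; p(15)→11·15+22≡5=f; e(4)→11·4+22≡14=o (all mod 26).

kbwfo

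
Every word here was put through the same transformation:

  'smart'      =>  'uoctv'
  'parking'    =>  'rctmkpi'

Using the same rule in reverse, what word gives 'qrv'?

opt

Compare letters: s→u is +2, m→o is +2, a→c is +2 — a constant shift. It's a constant shift of +2 (ROT2).
Reversing it on qrv: q−2=o, r−2=p, v−2=t.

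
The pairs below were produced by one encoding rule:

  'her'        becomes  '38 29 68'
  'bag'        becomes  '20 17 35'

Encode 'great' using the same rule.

With a=1..z=26, the number is 3·pos + 14.
On great: g=7→35, r=18→68, e=5→29, a=1→17, t=20→74.

35 68 29 17 74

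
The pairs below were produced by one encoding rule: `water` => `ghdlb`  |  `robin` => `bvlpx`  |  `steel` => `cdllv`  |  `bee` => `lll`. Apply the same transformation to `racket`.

bhmuld

The shift depends on letter class: consonant w→g is +10, but vowel a→h is +7. Vowels shift forward by 7 and consonants shift forward by 10.
For racket: r(cons)+10=b, a(vowel)+7=h, c(cons)+10=m, k(cons)+10=u, e(vowel)+7=l, t(cons)+10=d.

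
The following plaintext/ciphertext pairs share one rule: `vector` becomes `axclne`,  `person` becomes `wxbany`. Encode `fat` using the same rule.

The word is reversed, then every letter is shifted forward by 9.
Applying it to fat: reverse → taf; then shift: t+9=c, a+9=j, f+9=o.

cjo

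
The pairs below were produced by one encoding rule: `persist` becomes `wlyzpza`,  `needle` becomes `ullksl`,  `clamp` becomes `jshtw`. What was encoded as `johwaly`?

Compare letters: p→w is +7, e→l is +7, r→y is +7 — a constant shift. It's a constant shift of +7 (ROT7).
Decoding johwaly: j−7=c, o−7=h, h−7=a, w−7=p, a−7=t, l−7=e, y−7=r.

chapter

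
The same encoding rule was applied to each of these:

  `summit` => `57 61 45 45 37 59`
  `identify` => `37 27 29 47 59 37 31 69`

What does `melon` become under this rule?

s(#19)→57 and u(#21)→61: differences scale by 2, so n = 2·pos + 19. The formula is n = 2×(alphabet index, a=1) + 19.
For melon: m=13→45, e=5→29, l=12→43, o=15→49, n=14→47.

45 29 43 49 47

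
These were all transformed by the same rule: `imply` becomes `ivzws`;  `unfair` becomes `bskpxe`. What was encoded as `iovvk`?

The output letters match the input read backwards, each shifted +10: imply reversed is ylpmi. Read the word backwards and shift each letter +10.
Undoing it on iovvk: shift back: i−10=y, o−10=e, v−10=l, v−10=l, k−10=a → yella; then reverse → alley.

alley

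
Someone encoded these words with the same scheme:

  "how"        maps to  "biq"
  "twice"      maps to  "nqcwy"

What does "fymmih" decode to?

lesson

It's a constant shift of +20 (ROT20).
Undoing it on fymmih: f−20=l, y−20=e, m−20=s, m−20=s, i−20=o, h−20=n.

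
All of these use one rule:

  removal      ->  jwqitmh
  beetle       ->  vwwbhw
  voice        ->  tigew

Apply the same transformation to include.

r(17)→j(9) and e(4)→w(22) fit y≡9x+12 (mod 26); the inverse of 9 mod 26 is 3. Treating letters as 0–25, the rule is x ↦ 9x + 12 (mod 26).
Applying it to include: i(8)→9·8+12≡6=g; n(13)→9·13+12≡25=z; c(2)→9·2+12≡4=e; l(11)→9·11+12≡7=h; u(20)→9·20+12≡10=k; d(3)→9·3+12≡13=n; e(4)→9·4+12≡22=w (all mod 26).

gzehknw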